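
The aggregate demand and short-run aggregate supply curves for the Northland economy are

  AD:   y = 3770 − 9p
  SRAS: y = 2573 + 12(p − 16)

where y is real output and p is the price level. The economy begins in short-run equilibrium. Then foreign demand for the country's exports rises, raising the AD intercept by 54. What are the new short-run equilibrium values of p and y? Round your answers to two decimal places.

This is a positive demand shock: AD shifts right.
New AD: y = 3824 − 9p.
SRAS can be written y = 2381 + 12p.
Set AD = SRAS: 3824 − 9p = 2381 + 12p, so 1443 = 21p and p = 68.71.
Substituting into AD, y = 3205.57.

p = 68.71, y = 3205.57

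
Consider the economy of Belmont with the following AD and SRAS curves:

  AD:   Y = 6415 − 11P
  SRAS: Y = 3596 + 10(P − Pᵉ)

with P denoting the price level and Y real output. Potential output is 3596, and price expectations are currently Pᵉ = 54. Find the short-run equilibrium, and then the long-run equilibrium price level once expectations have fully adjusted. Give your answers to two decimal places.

Short run: P = 159.95, Y = 4655.52. Long run: P = 256.27.

Short run: with Pᵉ = 54, SRAS is Y = 3056 + 10P. Setting AD = SRAS gives 3359 = 21P, so P = 159.95 and Y = 6415 − 11P = 4655.52.
Output 4655.52 is above potential 3596, so over time expected prices rise and SRAS shifts left until Y returns to 3596.
Long run: Y = 3596 on the AD curve gives 3596 = 6415 − 11P, so P = 256.27.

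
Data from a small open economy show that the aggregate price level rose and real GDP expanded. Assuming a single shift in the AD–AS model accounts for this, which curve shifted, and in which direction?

AD shifted right

P rose and Y rose. An AD shift moves P and Y in the same direction; an SRAS shift moves them in opposite directions.
Here P and Y moved in the same direction, so the AD curve shifted.
Since Y rose, AD shifted right.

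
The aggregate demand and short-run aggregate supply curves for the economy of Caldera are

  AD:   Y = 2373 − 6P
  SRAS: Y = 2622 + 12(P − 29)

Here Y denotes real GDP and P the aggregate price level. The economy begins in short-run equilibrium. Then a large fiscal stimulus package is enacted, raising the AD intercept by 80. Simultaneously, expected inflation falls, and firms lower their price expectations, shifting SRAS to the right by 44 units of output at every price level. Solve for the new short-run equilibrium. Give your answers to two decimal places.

After both shocks: AD is Y = 2453 − 6P and SRAS is Y = 2318 + 12P.
Setting them equal: 135 = 18P, so P = 7.50.
Substituting into AD, Y = 2408.00.

P = 7.50, Y = 2408.00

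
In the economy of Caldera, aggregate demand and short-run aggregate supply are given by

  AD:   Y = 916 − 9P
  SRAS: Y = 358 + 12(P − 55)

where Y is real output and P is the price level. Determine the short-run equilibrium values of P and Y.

P = 58, Y = 394

Write SRAS as Y = 358 + 12P − 660 = 12P − 302.
Set AD = SRAS: 916 − 9P = 12P − 302, so 1218 = 21P and P = 58.
Then Y = 916 − 9·58 = 394.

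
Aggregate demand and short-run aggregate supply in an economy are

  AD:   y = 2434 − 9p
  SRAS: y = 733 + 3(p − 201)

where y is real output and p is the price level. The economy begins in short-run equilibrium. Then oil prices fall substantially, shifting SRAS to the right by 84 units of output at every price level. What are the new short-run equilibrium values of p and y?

This is a positive supply shock: SRAS shifts right.
New SRAS: y = 214 + 3p.
Set AD = SRAS: 2434 − 9p = 214 + 3p, so 2220 = 12p and p = 185.
y = 2434 − 9·185 = 769.

p = 185, y = 769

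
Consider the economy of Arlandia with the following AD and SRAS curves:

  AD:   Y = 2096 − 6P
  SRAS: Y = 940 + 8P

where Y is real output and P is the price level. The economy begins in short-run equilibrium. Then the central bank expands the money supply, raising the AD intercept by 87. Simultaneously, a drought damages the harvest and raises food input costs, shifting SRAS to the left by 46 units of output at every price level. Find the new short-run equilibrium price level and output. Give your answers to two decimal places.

P = 92.07, Y = 1630.57

After both shocks: AD is Y = 2183 − 6P and SRAS is Y = 894 + 8P.
Setting them equal: 1289 = 14P, so P = 92.07.
Substituting into AD, Y = 1630.57.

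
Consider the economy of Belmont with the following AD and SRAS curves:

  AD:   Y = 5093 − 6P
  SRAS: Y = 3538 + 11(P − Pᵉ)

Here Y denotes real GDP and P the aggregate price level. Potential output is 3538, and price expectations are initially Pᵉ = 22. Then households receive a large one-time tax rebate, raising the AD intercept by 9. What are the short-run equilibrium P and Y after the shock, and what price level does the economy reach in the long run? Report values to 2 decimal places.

Short run: P = 106.24, Y = 4464.59. Long run: P = 260.67.

AD shifts right: new AD is Y = 5102 − 6P. With Pᵉ = 22, SRAS is Y = 3296 + 11P.
Short run: 5102 − 6P = 3296 + 11P gives 1806 = 17P, so P = 106.24 and Y = 5102 − 6P = 4464.59.
Y = 4464.59 is above potential 3538; expectations adjust and SRAS shifts left until Y = 3538.
Long run: on the new AD curve, 3538 = 5102 − 6P gives P = 260.67.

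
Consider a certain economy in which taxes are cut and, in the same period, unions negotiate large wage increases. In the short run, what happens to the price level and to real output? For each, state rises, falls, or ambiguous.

The first event is a positive demand shock: AD shifts right, which by itself pushes P up and Y up.
The second is an adverse supply shock: SRAS shifts left, which by itself pushes P up and Y down.
Both shocks push P up, so P rises. The two shocks push Y in opposite directions, so the effect on Y is ambiguous.

Price level: rises; output: ambiguous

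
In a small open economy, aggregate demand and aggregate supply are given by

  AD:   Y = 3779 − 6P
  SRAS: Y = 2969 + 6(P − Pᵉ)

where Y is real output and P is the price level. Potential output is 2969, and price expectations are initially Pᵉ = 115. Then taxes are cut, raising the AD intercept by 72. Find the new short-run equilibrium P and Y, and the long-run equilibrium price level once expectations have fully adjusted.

Short run: P = 131, Y = 3065. Long run: P = 147.

AD shifts right: new AD is Y = 3851 − 6P. With Pᵉ = 115, SRAS is Y = 2279 + 6P.
Short run: 3851 − 6P = 2279 + 6P gives 1572 = 12P, so P = 131 and Y = 3851 − 6·131 = 3065.
Y = 3065 is above potential 2969; expectations adjust and SRAS shifts left until Y = 2969.
Long run: on the new AD curve, 2969 = 3851 − 6P gives P = 147.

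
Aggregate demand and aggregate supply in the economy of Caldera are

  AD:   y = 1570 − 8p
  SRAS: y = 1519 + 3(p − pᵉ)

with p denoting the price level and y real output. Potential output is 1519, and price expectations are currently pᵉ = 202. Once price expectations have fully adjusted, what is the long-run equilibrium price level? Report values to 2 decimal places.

Short run: with pᵉ = 202, SRAS is y = 913 + 3p. Setting AD = SRAS gives 657 = 11p, so p = 59.73 and y = 1570 − 8p = 1092.18.
Output 1092.18 is below potential 1519, so over time expected prices fall and SRAS shifts right until y returns to 1519.
Long run: y = 1519 on the AD curve gives 1519 = 1570 − 8p, so p = 6.38.

Long-run p = 6.38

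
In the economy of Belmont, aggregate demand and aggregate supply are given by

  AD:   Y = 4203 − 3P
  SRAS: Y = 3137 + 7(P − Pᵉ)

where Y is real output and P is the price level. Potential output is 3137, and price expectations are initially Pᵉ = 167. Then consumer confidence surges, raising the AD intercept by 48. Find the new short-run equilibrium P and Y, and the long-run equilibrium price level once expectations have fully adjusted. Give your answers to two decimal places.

Short run: P = 228.30, Y = 3566.10. Long run: P = 371.33.

AD shifts right: new AD is Y = 4251 − 3P. With Pᵉ = 167, SRAS is Y = 1968 + 7P.
Short run: 4251 − 3P = 1968 + 7P gives 2283 = 10P, so P = 228.30 and Y = 4251 − 3P = 3566.10.
Y = 3566.10 is above potential 3137; expectations adjust and SRAS shifts left until Y = 3137.
Long run: on the new AD curve, 3137 = 4251 − 3P gives P = 371.33.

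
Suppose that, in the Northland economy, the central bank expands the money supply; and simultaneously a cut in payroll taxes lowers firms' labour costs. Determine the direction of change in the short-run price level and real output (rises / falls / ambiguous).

Price level: ambiguous; output: rises

The first event is a positive demand shock: AD shifts right, which by itself pushes P up and Y up.
The second is a favourable supply shock: SRAS shifts right, which by itself pushes P down and Y up.
The two shocks push P in opposite directions, so the effect on P is ambiguous. Both shocks push Y up, so Y rises.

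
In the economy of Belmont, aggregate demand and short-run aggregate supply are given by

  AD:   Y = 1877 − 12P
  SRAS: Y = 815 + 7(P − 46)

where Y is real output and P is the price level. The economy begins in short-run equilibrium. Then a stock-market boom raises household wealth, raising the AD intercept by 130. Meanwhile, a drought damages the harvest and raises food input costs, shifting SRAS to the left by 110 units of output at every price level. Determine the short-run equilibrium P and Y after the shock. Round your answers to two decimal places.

After both shocks: AD is Y = 2007 − 12P and SRAS is Y = 383 + 7P.
Setting them equal: 1624 = 19P, so P = 85.47.
Substituting into AD, Y = 981.32.

P = 85.47, Y = 981.32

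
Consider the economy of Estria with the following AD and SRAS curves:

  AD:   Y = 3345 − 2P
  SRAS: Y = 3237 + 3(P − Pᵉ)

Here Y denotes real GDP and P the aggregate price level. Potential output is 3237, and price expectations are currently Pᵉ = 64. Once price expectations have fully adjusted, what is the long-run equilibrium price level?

Short run: with Pᵉ = 64, SRAS is Y = 3045 + 3P. Setting AD = SRAS gives 300 = 5P, so P = 60 and Y = 3345 − 2·60 = 3225.
Output 3225 is below potential 3237, so over time expected prices fall and SRAS shifts right until Y returns to 3237.
Long run: Y = 3237 on the AD curve gives 3237 = 3345 − 2P, so P = 54.

Long-run P = 54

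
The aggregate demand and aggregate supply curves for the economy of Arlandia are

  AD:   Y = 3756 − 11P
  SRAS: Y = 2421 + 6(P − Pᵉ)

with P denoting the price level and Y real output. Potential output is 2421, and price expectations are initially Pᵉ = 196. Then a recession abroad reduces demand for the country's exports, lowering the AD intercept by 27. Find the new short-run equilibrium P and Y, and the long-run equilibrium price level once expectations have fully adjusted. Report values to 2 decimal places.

AD shifts left: new AD is Y = 3729 − 11P. With Pᵉ = 196, SRAS is Y = 1245 + 6P.
Short run: 3729 − 11P = 1245 + 6P gives 2484 = 17P, so P = 146.12 and Y = 3729 − 11P = 2121.71.
Y = 2121.71 is below potential 2421; expectations adjust and SRAS shifts right until Y = 2421.
Long run: on the new AD curve, 2421 = 3729 − 11P gives P = 118.91.

Short run: P = 146.12, Y = 2121.71. Long run: P = 118.91.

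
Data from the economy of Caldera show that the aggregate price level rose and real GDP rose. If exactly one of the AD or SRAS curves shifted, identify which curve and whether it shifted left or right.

AD shifted right

P rose and Y rose. An AD shift moves P and Y in the same direction; an SRAS shift moves them in opposite directions.
Here P and Y moved in the same direction, so the AD curve shifted.
Since Y rose, AD shifted right.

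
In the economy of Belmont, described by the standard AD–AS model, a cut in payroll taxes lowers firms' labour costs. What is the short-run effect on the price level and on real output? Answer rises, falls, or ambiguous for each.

This is a favourable supply shock: SRAS shifts right.
Moving along the downward-sloping AD curve, P falls and Y rises.

Price level: falls; output: rises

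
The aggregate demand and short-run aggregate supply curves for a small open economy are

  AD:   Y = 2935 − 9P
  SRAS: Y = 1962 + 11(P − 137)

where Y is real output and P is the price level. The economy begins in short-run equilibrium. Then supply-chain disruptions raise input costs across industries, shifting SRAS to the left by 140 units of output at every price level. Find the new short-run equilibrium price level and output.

This is a negative supply shock: SRAS shifts left.
New SRAS: Y = 315 + 11P.
Set AD = SRAS: 2935 − 9P = 315 + 11P, so 2620 = 20P and P = 131.
Y = 2935 − 9·131 = 1756.

P = 131, Y = 1756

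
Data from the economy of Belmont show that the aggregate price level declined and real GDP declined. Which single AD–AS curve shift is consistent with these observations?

AD shifted left

P fell and Y fell. An AD shift moves P and Y in the same direction; an SRAS shift moves them in opposite directions.
Here P and Y moved in the same direction, so the AD curve shifted.
Since Y fell, AD shifted left.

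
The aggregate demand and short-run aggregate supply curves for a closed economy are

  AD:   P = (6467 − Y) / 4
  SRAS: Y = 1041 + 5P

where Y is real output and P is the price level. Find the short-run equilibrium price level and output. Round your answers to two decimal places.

Rearrange AD to Y = 6467 − 4P.
Set AD = SRAS: 6467 − 4P = 1041 + 5P, so 5426 = 9P and P = 602.89.
Substituting into AD, Y = 6467 − 4P = 4055.44.

P = 602.89, Y = 4055.44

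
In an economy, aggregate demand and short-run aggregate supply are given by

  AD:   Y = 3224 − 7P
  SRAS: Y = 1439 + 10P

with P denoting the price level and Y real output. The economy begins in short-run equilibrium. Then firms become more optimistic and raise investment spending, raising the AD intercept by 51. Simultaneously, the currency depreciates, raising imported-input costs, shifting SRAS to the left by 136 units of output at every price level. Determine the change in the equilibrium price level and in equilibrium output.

After both shocks: AD is Y = 3275 − 7P and SRAS is Y = 1303 + 10P.
Setting them equal: 1972 = 17P, so P = 116.
Y = 3275 − 7·116 = 2463.
Initially P = 105, Y = 2489, so ΔP = +11 and ΔY = -26.

ΔP = +11, ΔY = -26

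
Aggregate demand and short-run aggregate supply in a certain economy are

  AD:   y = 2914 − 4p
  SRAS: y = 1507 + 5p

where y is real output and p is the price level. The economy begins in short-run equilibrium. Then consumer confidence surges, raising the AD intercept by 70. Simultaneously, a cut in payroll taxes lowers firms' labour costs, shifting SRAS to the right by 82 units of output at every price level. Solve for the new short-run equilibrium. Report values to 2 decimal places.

After both shocks: AD is y = 2984 − 4p and SRAS is y = 1589 + 5p.
Setting them equal: 1395 = 9p, so p = 155.00.
Substituting into AD, y = 2364.00.

p = 155.00, y = 2364.00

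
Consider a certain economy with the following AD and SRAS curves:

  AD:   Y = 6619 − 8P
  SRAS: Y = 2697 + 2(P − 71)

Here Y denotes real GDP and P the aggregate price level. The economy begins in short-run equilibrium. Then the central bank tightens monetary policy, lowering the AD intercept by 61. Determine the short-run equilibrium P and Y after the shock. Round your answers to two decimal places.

This is a negative demand shock: AD shifts left.
New AD: Y = 6558 − 8P.
SRAS can be written Y = 2555 + 2P.
Set AD = SRAS: 6558 − 8P = 2555 + 2P, so 4003 = 10P and P = 400.30.
Substituting into AD, Y = 3355.60.

P = 400.30, Y = 3355.60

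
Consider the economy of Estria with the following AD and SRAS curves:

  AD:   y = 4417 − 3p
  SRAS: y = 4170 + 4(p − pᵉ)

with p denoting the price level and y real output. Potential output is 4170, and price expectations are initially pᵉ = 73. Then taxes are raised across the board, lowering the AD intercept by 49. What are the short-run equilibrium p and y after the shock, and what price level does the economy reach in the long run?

Short run: p = 70, y = 4158. Long run: p = 66.

AD shifts left: new AD is y = 4368 − 3p. With pᵉ = 73, SRAS is y = 3878 + 4p.
Short run: 4368 − 3p = 3878 + 4p gives 490 = 7p, so p = 70 and y = 4368 − 3·70 = 4158.
y = 4158 is below potential 4170; expectations adjust and SRAS shifts right until y = 4170.
Long run: on the new AD curve, 4170 = 4368 − 3p gives p = 66.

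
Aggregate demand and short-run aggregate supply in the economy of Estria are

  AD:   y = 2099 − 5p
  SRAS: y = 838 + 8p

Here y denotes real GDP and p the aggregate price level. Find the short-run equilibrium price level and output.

p = 97, y = 1614

Set AD = SRAS: 2099 − 5p = 838 + 8p, so 1261 = 13p and p = 97.
Then y = 2099 − 5·97 = 1614.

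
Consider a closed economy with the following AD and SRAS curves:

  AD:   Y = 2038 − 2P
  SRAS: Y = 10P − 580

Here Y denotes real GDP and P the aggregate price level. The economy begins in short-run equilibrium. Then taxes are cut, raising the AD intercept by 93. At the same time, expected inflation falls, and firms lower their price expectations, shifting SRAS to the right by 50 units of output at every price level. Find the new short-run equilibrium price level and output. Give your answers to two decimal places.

After both shocks: AD is Y = 2131 − 2P and SRAS is Y = 10P − 530.
Setting them equal: 2661 = 12P, so P = 221.75.
Substituting into AD, Y = 1687.50.

P = 221.75, Y = 1687.50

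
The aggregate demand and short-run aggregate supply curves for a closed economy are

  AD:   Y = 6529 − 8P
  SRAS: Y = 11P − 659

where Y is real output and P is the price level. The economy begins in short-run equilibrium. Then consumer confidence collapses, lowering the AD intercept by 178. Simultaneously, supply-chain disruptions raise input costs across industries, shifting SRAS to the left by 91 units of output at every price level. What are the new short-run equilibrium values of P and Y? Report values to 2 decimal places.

After both shocks: AD is Y = 6351 − 8P and SRAS is Y = 11P − 750.
Setting them equal: 7101 = 19P, so P = 373.74.
Substituting into AD, Y = 3361.11.

P = 373.74, Y = 3361.11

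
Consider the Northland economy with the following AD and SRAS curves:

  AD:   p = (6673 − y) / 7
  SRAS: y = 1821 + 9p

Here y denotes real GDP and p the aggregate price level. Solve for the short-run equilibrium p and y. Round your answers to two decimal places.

Rearrange AD to y = 6673 − 7p.
Set AD = SRAS: 6673 − 7p = 1821 + 9p, so 4852 = 16p and p = 303.25.
Substituting into AD, y = 6673 − 7p = 4550.25.

p = 303.25, y = 4550.25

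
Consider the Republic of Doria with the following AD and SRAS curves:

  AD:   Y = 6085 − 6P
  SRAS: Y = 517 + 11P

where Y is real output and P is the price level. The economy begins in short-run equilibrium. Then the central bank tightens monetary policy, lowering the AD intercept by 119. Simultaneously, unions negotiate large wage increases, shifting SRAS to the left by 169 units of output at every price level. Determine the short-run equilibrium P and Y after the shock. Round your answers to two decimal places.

P = 330.47, Y = 3983.18

After both shocks: AD is Y = 5966 − 6P and SRAS is Y = 348 + 11P.
Setting them equal: 5618 = 17P, so P = 330.47.
Substituting into AD, Y = 3983.18.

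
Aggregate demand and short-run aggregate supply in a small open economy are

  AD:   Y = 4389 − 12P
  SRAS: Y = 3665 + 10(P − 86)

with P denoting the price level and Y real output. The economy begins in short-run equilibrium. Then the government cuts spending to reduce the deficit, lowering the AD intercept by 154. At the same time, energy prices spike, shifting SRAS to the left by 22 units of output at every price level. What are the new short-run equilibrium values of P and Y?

P = 66, Y = 3443

After both shocks: AD is Y = 4235 − 12P and SRAS is Y = 2783 + 10P.
Setting them equal: 1452 = 22P, so P = 66.
Y = 4235 − 12·66 = 3443.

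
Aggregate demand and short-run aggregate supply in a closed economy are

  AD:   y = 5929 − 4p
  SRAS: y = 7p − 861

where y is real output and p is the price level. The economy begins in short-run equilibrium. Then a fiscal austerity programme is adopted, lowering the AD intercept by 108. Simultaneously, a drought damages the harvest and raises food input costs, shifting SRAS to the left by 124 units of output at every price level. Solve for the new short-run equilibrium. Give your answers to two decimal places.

After both shocks: AD is y = 5821 − 4p and SRAS is y = 7p − 985.
Setting them equal: 6806 = 11p, so p = 618.73.
Substituting into AD, y = 3346.09.

p = 618.73, y = 3346.09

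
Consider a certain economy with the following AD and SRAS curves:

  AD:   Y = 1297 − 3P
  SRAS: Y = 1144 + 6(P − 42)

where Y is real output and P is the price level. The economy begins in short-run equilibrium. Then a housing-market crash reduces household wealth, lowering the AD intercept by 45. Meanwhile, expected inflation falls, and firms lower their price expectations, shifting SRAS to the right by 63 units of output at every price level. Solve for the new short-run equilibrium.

After both shocks: AD is Y = 1252 − 3P and SRAS is Y = 955 + 6P.
Setting them equal: 297 = 9P, so P = 33.
Y = 1252 − 3·33 = 1153.

P = 33, Y = 1153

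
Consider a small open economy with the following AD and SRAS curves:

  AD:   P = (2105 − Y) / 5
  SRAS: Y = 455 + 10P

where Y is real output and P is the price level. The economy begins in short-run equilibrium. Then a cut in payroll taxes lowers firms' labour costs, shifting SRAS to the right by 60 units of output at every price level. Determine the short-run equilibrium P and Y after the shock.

P = 106, Y = 1575

This is a positive supply shock: SRAS shifts right.
New SRAS: Y = 515 + 10P.
Set AD = SRAS: 2105 − 5P = 515 + 10P, so 1590 = 15P and P = 106.
Y = 2105 − 5·106 = 1575.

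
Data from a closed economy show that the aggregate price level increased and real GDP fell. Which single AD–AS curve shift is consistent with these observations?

P rose and Y fell. An AD shift moves P and Y in the same direction; an SRAS shift moves them in opposite directions.
Here P and Y moved in opposite directions, so the SRAS curve shifted.
Since Y fell, SRAS shifted left.

SRAS shifted left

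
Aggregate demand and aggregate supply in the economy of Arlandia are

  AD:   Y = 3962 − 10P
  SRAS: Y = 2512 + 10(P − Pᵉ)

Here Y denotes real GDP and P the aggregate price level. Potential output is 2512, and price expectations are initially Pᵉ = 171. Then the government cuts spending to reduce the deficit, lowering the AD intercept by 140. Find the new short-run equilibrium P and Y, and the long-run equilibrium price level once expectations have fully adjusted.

AD shifts left: new AD is Y = 3822 − 10P. With Pᵉ = 171, SRAS is Y = 802 + 10P.
Short run: 3822 − 10P = 802 + 10P gives 3020 = 20P, so P = 151 and Y = 3822 − 10·151 = 2312.
Y = 2312 is below potential 2512; expectations adjust and SRAS shifts right until Y = 2512.
Long run: on the new AD curve, 2512 = 3822 − 10P gives P = 131.

Short run: P = 151, Y = 2312. Long run: P = 131.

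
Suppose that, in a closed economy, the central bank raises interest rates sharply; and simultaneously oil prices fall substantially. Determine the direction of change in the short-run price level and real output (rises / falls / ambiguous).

Price level: falls; output: ambiguous

The first event is a negative demand shock: AD shifts left, which by itself pushes P down and Y down.
The second is a favourable supply shock: SRAS shifts right, which by itself pushes P down and Y up.
Both shocks push P down, so P falls. The two shocks push Y in opposite directions, so the effect on Y is ambiguous.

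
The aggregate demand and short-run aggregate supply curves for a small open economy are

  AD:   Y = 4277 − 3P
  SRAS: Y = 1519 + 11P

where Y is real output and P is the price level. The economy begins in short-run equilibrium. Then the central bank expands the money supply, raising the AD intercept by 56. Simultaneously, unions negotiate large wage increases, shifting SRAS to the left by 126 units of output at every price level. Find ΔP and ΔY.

ΔP = +13, ΔY = +17

After both shocks: AD is Y = 4333 − 3P and SRAS is Y = 1393 + 11P.
Setting them equal: 2940 = 14P, so P = 210.
Y = 4333 − 3·210 = 3703.
Initially P = 197, Y = 3686, so ΔP = +13 and ΔY = +17.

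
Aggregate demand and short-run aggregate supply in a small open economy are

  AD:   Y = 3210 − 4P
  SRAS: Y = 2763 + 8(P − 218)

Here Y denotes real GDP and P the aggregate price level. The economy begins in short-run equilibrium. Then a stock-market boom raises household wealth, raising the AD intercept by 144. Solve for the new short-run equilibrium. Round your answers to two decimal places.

This is a positive demand shock: AD shifts right.
New AD: Y = 3354 − 4P.
SRAS can be written Y = 1019 + 8P.
Set AD = SRAS: 3354 − 4P = 1019 + 8P, so 2335 = 12P and P = 194.58.
Substituting into AD, Y = 2575.67.

P = 194.58, Y = 2575.67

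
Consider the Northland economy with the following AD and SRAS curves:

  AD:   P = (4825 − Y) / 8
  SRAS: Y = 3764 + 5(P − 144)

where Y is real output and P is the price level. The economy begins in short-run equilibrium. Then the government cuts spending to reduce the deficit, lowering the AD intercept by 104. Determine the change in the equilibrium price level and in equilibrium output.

ΔP = -8, ΔY = -40

This is a negative demand shock: AD shifts left.
New AD: Y = 4721 − 8P.
SRAS can be written Y = 3044 + 5P.
Set AD = SRAS: 4721 − 8P = 3044 + 5P, so 1677 = 13P and P = 129.
Y = 4721 − 8·129 = 3689.
Initially P = 137, Y = 3729, so ΔP = -8 and ΔY = -40.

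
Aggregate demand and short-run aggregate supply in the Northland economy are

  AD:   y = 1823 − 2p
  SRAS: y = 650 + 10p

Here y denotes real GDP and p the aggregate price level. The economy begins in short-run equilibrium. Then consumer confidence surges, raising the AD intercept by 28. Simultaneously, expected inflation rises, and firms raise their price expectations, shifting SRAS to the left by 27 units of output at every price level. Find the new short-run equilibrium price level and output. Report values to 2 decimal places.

p = 102.33, y = 1646.33

After both shocks: AD is y = 1851 − 2p and SRAS is y = 623 + 10p.
Setting them equal: 1228 = 12p, so p = 102.33.
Substituting into AD, y = 1646.33.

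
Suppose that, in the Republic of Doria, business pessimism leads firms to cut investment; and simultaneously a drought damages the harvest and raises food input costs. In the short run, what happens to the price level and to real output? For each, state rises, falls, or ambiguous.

Price level: ambiguous; output: falls

The first event is a negative demand shock: AD shifts left, which by itself pushes P down and Y down.
The second is an adverse supply shock: SRAS shifts left, which by itself pushes P up and Y down.
The two shocks push P in opposite directions, so the effect on P is ambiguous. Both shocks push Y down, so Y falls.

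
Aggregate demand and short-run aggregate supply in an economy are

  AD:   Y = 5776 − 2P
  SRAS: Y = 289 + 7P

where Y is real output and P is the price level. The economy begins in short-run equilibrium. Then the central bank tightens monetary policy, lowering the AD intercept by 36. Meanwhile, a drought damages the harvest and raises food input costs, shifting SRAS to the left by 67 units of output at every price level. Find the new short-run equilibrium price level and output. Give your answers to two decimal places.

After both shocks: AD is Y = 5740 − 2P and SRAS is Y = 222 + 7P.
Setting them equal: 5518 = 9P, so P = 613.11.
Substituting into AD, Y = 4513.78.

P = 613.11, Y = 4513.78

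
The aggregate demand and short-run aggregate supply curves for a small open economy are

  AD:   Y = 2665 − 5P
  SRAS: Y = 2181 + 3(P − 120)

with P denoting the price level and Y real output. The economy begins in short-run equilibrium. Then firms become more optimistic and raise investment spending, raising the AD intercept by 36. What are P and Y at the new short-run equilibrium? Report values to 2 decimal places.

P = 110.00, Y = 2151.00

This is a positive demand shock: AD shifts right.
New AD: Y = 2701 − 5P.
SRAS can be written Y = 1821 + 3P.
Set AD = SRAS: 2701 − 5P = 1821 + 3P, so 880 = 8P and P = 110.00.
Substituting into AD, Y = 2151.00.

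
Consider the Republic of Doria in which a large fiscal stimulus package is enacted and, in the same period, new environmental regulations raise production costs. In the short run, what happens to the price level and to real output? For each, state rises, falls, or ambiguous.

Price level: rises; output: ambiguous

The first event is a positive demand shock: AD shifts right, which by itself pushes P up and Y up.
The second is an adverse supply shock: SRAS shifts left, which by itself pushes P up and Y down.
Both shocks push P up, so P rises. The two shocks push Y in opposite directions, so the effect on Y is ambiguous.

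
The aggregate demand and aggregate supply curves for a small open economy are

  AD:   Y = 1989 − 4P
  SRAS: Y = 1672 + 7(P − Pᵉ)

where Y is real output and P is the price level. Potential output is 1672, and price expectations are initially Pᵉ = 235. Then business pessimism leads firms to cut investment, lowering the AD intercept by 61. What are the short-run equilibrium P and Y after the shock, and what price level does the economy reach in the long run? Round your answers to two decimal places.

AD shifts left: new AD is Y = 1928 − 4P. With Pᵉ = 235, SRAS is Y = 27 + 7P.
Short run: 1928 − 4P = 27 + 7P gives 1901 = 11P, so P = 172.82 and Y = 1928 − 4P = 1236.73.
Y = 1236.73 is below potential 1672; expectations adjust and SRAS shifts right until Y = 1672.
Long run: on the new AD curve, 1672 = 1928 − 4P gives P = 64.00.

Short run: P = 172.82, Y = 1236.73. Long run: P = 64.00.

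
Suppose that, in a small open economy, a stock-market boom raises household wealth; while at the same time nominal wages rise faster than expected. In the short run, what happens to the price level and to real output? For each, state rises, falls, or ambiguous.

Price level: rises; output: ambiguous

The first event is a positive demand shock: AD shifts right, which by itself pushes P up and Y up.
The second is an adverse supply shock: SRAS shifts left, which by itself pushes P up and Y down.
Both shocks push P up, so P rises. The two shocks push Y in opposite directions, so the effect on Y is ambiguous.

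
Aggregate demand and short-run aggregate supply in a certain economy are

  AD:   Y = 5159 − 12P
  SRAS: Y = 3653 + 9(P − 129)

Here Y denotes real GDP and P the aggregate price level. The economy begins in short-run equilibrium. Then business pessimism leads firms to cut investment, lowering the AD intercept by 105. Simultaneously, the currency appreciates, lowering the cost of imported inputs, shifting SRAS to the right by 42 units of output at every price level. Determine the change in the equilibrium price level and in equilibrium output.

ΔP = -7, ΔY = -21

After both shocks: AD is Y = 5054 − 12P and SRAS is Y = 2534 + 9P.
Setting them equal: 2520 = 21P, so P = 120.
Y = 5054 − 12·120 = 3614.
Initially P = 127, Y = 3635, so ΔP = -7 and ΔY = -21.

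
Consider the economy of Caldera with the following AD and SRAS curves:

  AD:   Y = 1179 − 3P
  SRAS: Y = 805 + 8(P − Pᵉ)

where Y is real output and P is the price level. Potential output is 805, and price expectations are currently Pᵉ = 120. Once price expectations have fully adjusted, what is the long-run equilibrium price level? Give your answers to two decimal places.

Long-run P = 124.67

Short run: with Pᵉ = 120, SRAS is Y = 8P − 155. Setting AD = SRAS gives 1334 = 11P, so P = 121.27 and Y = 1179 − 3P = 815.18.
Output 815.18 is above potential 805, so over time expected prices rise and SRAS shifts left until Y returns to 805.
Long run: Y = 805 on the AD curve gives 805 = 1179 − 3P, so P = 124.67.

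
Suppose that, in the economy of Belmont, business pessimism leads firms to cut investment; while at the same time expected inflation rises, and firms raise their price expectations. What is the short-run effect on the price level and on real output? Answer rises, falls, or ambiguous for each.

The first event is a negative demand shock: AD shifts left, which by itself pushes P down and Y down.
The second is an adverse supply shock: SRAS shifts left, which by itself pushes P up and Y down.
The two shocks push P in opposite directions, so the effect on P is ambiguous. Both shocks push Y down, so Y falls.

Price level: ambiguous; output: falls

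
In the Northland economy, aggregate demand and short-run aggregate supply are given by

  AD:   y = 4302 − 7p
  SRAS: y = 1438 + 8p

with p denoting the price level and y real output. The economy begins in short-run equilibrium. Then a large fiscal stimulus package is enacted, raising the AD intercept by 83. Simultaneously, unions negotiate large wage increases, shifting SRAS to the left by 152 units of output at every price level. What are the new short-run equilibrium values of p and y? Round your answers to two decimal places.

After both shocks: AD is y = 4385 − 7p and SRAS is y = 1286 + 8p.
Setting them equal: 3099 = 15p, so p = 206.60.
Substituting into AD, y = 2938.80.

p = 206.60, y = 2938.80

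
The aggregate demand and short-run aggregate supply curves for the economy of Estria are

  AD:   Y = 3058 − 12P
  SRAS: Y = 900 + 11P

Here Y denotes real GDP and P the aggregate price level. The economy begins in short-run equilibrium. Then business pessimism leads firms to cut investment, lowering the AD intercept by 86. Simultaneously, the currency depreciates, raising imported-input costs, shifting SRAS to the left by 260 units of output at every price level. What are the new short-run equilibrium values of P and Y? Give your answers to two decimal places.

P = 101.39, Y = 1755.30

After both shocks: AD is Y = 2972 − 12P and SRAS is Y = 640 + 11P.
Setting them equal: 2332 = 23P, so P = 101.39.
Substituting into AD, Y = 1755.30.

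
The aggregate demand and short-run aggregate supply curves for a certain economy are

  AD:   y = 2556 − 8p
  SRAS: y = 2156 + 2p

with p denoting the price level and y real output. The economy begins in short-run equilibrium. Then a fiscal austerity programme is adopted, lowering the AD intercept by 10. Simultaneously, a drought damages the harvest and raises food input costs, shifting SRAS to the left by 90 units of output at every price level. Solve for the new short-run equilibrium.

p = 48, y = 2162

After both shocks: AD is y = 2546 − 8p and SRAS is y = 2066 + 2p.
Setting them equal: 480 = 10p, so p = 48.
y = 2546 − 8·48 = 2162.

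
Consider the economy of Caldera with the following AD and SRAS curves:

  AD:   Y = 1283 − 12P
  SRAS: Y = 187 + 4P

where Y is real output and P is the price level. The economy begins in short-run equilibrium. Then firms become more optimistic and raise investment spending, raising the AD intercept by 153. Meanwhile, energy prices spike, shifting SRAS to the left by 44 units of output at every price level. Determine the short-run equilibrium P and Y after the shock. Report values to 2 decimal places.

After both shocks: AD is Y = 1436 − 12P and SRAS is Y = 143 + 4P.
Setting them equal: 1293 = 16P, so P = 80.81.
Substituting into AD, Y = 466.25.

P = 80.81, Y = 466.25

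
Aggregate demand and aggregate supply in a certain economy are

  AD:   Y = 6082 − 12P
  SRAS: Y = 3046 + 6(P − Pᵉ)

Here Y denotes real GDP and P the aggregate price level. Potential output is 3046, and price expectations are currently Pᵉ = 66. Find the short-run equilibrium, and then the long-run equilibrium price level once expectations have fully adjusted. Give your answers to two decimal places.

Short run: P = 190.67, Y = 3794.00. Long run: P = 253.00.

Short run: with Pᵉ = 66, SRAS is Y = 2650 + 6P. Setting AD = SRAS gives 3432 = 18P, so P = 190.67 and Y = 6082 − 12P = 3794.00.
Output 3794.00 is above potential 3046, so over time expected prices rise and SRAS shifts left until Y returns to 3046.
Long run: Y = 3046 on the AD curve gives 3046 = 6082 − 12P, so P = 253.00.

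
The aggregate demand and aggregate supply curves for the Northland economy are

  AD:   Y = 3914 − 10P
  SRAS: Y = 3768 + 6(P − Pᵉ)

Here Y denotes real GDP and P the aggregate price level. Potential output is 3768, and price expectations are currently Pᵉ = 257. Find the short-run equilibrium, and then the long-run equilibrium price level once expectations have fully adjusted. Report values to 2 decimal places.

Short run: P = 105.50, Y = 2859.00. Long run: P = 14.60.

Short run: with Pᵉ = 257, SRAS is Y = 2226 + 6P. Setting AD = SRAS gives 1688 = 16P, so P = 105.50 and Y = 3914 − 10P = 2859.00.
Output 2859.00 is below potential 3768, so over time expected prices fall and SRAS shifts right until Y returns to 3768.
Long run: Y = 3768 on the AD curve gives 3768 = 3914 − 10P, so P = 14.60.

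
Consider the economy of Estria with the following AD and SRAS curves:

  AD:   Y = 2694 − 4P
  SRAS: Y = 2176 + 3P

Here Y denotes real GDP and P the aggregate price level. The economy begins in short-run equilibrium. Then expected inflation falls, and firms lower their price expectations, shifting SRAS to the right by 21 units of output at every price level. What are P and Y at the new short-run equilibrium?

P = 71, Y = 2410

This is a positive supply shock: SRAS shifts right.
New SRAS: Y = 2197 + 3P.
Set AD = SRAS: 2694 − 4P = 2197 + 3P, so 497 = 7P and P = 71.
Y = 2694 − 4·71 = 2410.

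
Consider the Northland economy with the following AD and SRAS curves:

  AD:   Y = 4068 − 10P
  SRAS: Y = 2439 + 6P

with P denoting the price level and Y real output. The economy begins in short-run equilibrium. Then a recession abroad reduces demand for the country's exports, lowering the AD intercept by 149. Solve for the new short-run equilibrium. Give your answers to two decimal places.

P = 92.50, Y = 2994.00

This is a negative demand shock: AD shifts left.
New AD: Y = 3919 − 10P.
Set AD = SRAS: 3919 − 10P = 2439 + 6P, so 1480 = 16P and P = 92.50.
Substituting into AD, Y = 2994.00.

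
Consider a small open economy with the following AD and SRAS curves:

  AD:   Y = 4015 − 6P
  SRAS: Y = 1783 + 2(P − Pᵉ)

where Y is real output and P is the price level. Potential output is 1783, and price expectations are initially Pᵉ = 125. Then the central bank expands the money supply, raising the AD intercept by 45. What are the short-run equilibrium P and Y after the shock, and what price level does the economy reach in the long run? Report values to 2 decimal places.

Short run: P = 315.88, Y = 2164.75. Long run: P = 379.50.

AD shifts right: new AD is Y = 4060 − 6P. With Pᵉ = 125, SRAS is Y = 1533 + 2P.
Short run: 4060 − 6P = 1533 + 2P gives 2527 = 8P, so P = 315.88 and Y = 4060 − 6P = 2164.75.
Y = 2164.75 is above potential 1783; expectations adjust and SRAS shifts left until Y = 1783.
Long run: on the new AD curve, 1783 = 4060 − 6P gives P = 379.50.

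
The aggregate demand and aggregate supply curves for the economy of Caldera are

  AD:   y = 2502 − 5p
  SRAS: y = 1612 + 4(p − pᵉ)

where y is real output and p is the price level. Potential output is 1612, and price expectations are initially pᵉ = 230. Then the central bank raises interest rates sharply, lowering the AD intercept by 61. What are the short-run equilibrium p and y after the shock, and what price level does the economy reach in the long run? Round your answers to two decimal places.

Short run: p = 194.33, y = 1469.33. Long run: p = 165.80.

AD shifts left: new AD is y = 2441 − 5p. With pᵉ = 230, SRAS is y = 692 + 4p.
Short run: 2441 − 5p = 692 + 4p gives 1749 = 9p, so p = 194.33 and y = 2441 − 5p = 1469.33.
y = 1469.33 is below potential 1612; expectations adjust and SRAS shifts right until y = 1612.
Long run: on the new AD curve, 1612 = 2441 − 5p gives p = 165.80.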